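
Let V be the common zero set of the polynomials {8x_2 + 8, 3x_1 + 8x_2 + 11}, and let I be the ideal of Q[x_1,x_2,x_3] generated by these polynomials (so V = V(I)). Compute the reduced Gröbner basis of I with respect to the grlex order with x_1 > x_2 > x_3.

f_1 = 8x_2 + 8, LT = x_2.
f_2 = 3x_1 + 8x_2 + 11, LT = x_1.

The S-polynomials (S(f_1,f_2)) all reduce to 0 modulo the current basis, so we have a Gröbner basis.

G = {x_1 + 1, x_2 + 1}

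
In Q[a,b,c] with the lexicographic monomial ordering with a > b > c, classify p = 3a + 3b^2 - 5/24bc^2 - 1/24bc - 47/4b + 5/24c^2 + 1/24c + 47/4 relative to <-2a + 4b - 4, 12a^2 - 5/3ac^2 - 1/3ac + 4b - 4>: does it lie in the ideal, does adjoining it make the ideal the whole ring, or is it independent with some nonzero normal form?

Adjoining 3a + 3b^2 - 5/24bc^2 - 1/24bc - 47/4b + 5/24c^2 + 1/24c + 47/4 makes the ideal the whole ring: the system is inconsistent.

First compute the reduced Gröbner basis of I by Buchberger's algorithm.
f_1 = -2a + 4b - 4, LT = a.
f_2 = 12a^2 - 5/3ac^2 - 1/3ac + 4b - 4, LT = a^2.

S(f_1,f_2): lcm = a^2. S = -2ab + 5/36ac^2 + 1/36ac + 2a - 1/3b + 1/3.
  leading term ab: subtract (b)·f_1 from -2ab + 5/36ac^2 + 1/36ac + 2a - 1/3b + 1/3 → 5/36ac^2 + 1/36ac + 2a - 4b^2 + 11/3b + 1/3
  leading term ac^2: subtract (-5/72c^2)·f_1 from 5/36ac^2 + 1/36ac + 2a - 4b^2 + 11/3b + 1/3 → 1/36ac + 2a - 4b^2 + 5/18bc^2 + 11/3b - 5/18c^2 + 1/3
  leading term ac: subtract (-1/72c)·f_1 from 1/36ac + 2a - 4b^2 + 5/18bc^2 + 11/3b - 5/18c^2 + 1/3 → 2a - 4b^2 + 5/18bc^2 + 1/18bc + 11/3b - 5/18c^2 - 1/18c + 1/3
  leading term a: subtract (-1)·f_1 from 2a - 4b^2 + 5/18bc^2 + 1/18bc + 11/3b - 5/18c^2 - 1/18c + 1/3 → -4b^2 + 5/18bc^2 + 1/18bc + 23/3b - 5/18c^2 - 1/18c - 11/3
  leading term b^2: no divisor's leading term divides it; move -4b^2 to the remainder.
  leading term bc^2: no divisor's leading term divides it; move 5/18bc^2 to the remainder.
  leading term bc: no divisor's leading term divides it; move 1/18bc to the remainder.
  leading term b: no divisor's leading term divides it; move 23/3b to the remainder.
  leading term c^2: no divisor's leading term divides it; move -5/18c^2 to the remainder.
  leading term c: no divisor's leading term divides it; move -1/18c to the remainder.
  leading term 1: no divisor's leading term divides it; move -11/3 to the remainder.
  remainder -4b^2 + 5/18bc^2 + 1/18bc + 23/3b - 5/18c^2 - 1/18c - 11/3 ≠ 0; add h_3 = -4b^2 + 5/18bc^2 + 1/18bc + 23/3b - 5/18c^2 - 1/18c - 11/3 to the basis.

The other S-polynomials (S(f_1,h_3), S(f_2,h_3)) all reduce to 0 modulo the current basis, so we have a Gröbner basis.
Inter-reduce: drop elements whose leading term is divisible by another's, tail-reduce, and make monic.
Reduced Gröbner basis: {a - 2b + 2, b^2 - 5/72bc^2 - 1/72bc - 23/12b + 5/72c^2 + 1/72c + 11/12}.
Label its elements g_1 = a - 2b + 2, g_2 = b^2 - 5/72bc^2 - 1/72bc - 23/12b + 5/72c^2 + 1/72c + 11/12.

Reduce p = 3a + 3b^2 - 5/24bc^2 - 1/24bc - 47/4b + 5/24c^2 + 1/24c + 47/4 modulo G:
  leading term a: subtract (3)·g_1 from 3a + 3b^2 - 5/24bc^2 - 1/24bc - 47/4b + 5/24c^2 + 1/24c + 47/4 → 3b^2 - 5/24bc^2 - 1/24bc - 23/4b + 5/24c^2 + 1/24c + 23/4
  leading term b^2: subtract (3)·g_2 from 3b^2 - 5/24bc^2 - 1/24bc - 23/4b + 5/24c^2 + 1/24c + 23/4 → 3
  leading term 1: no divisor's leading term divides it; move 3 to the remainder.
  normal form = 3.
The normal form is nonzero, so p ∉ I. Since p minus its normal form lies in I, I + (p) = I + (r) where r = 3; decide whether this ideal is the whole ring.
Here r = 3 is a nonzero constant, hence a unit: 1 ∈ I + (p), the Gröbner basis of I + (p) is {1}, and the enlarged system has no common solution — adjoining p is inconsistent.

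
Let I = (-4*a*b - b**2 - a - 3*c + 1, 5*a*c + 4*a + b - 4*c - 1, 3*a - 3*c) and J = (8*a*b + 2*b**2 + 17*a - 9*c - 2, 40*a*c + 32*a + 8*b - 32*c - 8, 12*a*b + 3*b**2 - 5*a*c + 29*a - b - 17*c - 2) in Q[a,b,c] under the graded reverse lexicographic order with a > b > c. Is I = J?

For a fixed monomial order, each ideal has a unique reduced Gröbner basis; comparing bases decides equality.
Buchberger on the first generating set:
f_1 = -4*a*b - b**2 - a - 3*c + 1, LT = a*b.
f_2 = 5*a*c + 4*a + b - 4*c - 1, LT = a*c.
f_3 = 3*a - 3*c, LT = a.

S(f_1,f_2): lcm = a*b*c. S = 1/4*b**2*c - 4/5*a*b - 1/5*b**2 + 1/4*a*c + 4/5*b*c + 3/4*c**2 + 1/5*b - 1/4*c.
  reduce S modulo (f_1, f_2, f_3):
  remainder 1/4*b**2*c + 4/5*b*c + 3/4*c**2 + 3/20*b + 11/20*c - 3/20 ≠ 0; add g_4 = 1/4*b**2*c + 4/5*b*c + 3/4*c**2 + 3/20*b + 11/20*c - 3/20 to the basis.

S(f_1,f_3): lcm = a*b. S = 1/4*b**2 + b*c + 1/4*a + 3/4*c - 1/4.
  reduce S modulo (f_1, f_2, f_3, g_4):
  remainder 1/4*b**2 + b*c + c - 1/4 ≠ 0; add g_5 = 1/4*b**2 + b*c + c - 1/4 to the basis.

S(f_2,f_3): lcm = a*c. S = c**2 + 4/5*a + 1/5*b - 4/5*c - 1/5.
  reduce S modulo (f_1, f_2, f_3, g_4, g_5):
  remainder c**2 + 1/5*b - 1/5 ≠ 0; add g_6 = c**2 + 1/5*b - 1/5 to the basis.

The other S-polynomials (S(f_1,g_4), S(f_2,g_4), S(f_3,g_4), S(f_1,g_5), S(f_2,g_5), S(f_3,g_5), S(g_4,g_5), S(f_1,g_6), S(f_2,g_6), S(f_3,g_6), S(g_4,g_6), S(g_5,g_6)) all reduce to 0 modulo the current basis, so we have a Gröbner basis.
Inter-reduce: drop elements whose leading term is divisible by another's, tail-reduce, and make monic.
Reduced Gröbner basis: {b**2 + 4*b*c + 4*c - 1, c**2 + 1/5*b - 1/5, a - c}.

Buchberger on the second generating set:
h_1 = 8*a*b + 2*b**2 + 17*a - 9*c - 2, LT = a*b.
h_2 = 40*a*c + 32*a + 8*b - 32*c - 8, LT = a*c.
h_3 = 12*a*b + 3*b**2 - 5*a*c + 29*a - b - 17*c - 2, LT = a*b.

S(h_1,h_2): lcm = a*b*c. S = 1/4*b**2*c - 4/5*a*b - 1/5*b**2 + 17/8*a*c + 4/5*b*c - 9/8*c**2 + 1/5*b - 1/4*c.
  reduce S modulo (h_1, h_2, h_3):
  remainder 1/4*b**2*c + 4/5*b*c - 9/8*c**2 - 9/40*b + 11/20*c + 9/40 ≠ 0; add k_4 = 1/4*b**2*c + 4/5*b*c - 9/8*c**2 - 9/40*b + 11/20*c + 9/40 to the basis.

S(h_1,h_3): lcm = a*b. S = 5/12*a*c - 7/24*a + 1/12*b + 7/24*c - 1/12.
  reduce S modulo (h_1, h_2, h_3, k_4):
  remainder -5/8*a + 5/8*c ≠ 0; add k_5 = -5/8*a + 5/8*c to the basis.

S(h_2,h_3): lcm = a*b*c. S = -1/4*b**2*c + 5/12*a*c**2 + 4/5*a*b + 1/5*b**2 - 29/12*a*c - 43/60*b*c + 17/12*c**2 - 1/5*b + 1/6*c.
  reduce S modulo (h_1, h_2, h_3, k_4, k_5):
  remainder 5/8*c**2 + 1/8*b - 1/8 ≠ 0; add k_6 = 5/8*c**2 + 1/8*b - 1/8 to the basis.

S(h_3,k_4): lcm = a*b**2*c. S = 1/4*b**3*c - 5/12*a*b*c**2 - 47/60*a*b*c - 1/12*b**2*c + 9/2*a*c**2 - 17/12*b*c**2 + 9/10*a*b - 11/5*a*c - 1/6*b*c - 9/10*a.
  reduce S modulo (h_1, h_2, h_3, k_4, k_5, k_6):
  remainder 1/8*b**2 + 1/2*b*c + 1/2*c - 1/8 ≠ 0; add k_7 = 1/8*b**2 + 1/2*b*c + 1/2*c - 1/8 to the basis.

The other S-polynomials (S(h_1,k_4), S(h_2,k_4), S(h_1,k_5), S(h_2,k_5), S(h_3,k_5), S(k_4,k_5), S(h_1,k_6), S(h_2,k_6), S(h_3,k_6), S(k_4,k_6), S(k_5,k_6), S(h_1,k_7), S(h_2,k_7), S(h_3,k_7), S(k_4,k_7), S(k_5,k_7), S(k_6,k_7)) all reduce to 0 modulo the current basis, so we have a Gröbner basis.
Inter-reduce: drop elements whose leading term is divisible by another's, tail-reduce, and make monic.
Reduced Gröbner basis: {b**2 + 4*b*c + 4*c - 1, c**2 + 1/5*b - 1/5, a - c}.

Same reduced basis, so the two generating sets span the same ideal.

Yes, the ideals are equal.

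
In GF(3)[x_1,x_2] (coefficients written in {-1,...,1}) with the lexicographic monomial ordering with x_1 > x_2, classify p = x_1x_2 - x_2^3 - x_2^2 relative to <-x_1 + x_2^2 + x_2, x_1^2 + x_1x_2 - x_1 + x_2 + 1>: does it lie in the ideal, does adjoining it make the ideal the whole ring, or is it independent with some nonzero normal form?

x_1x_2 - x_2^3 - x_2^2 lies in I (it reduces to 0).

First compute the reduced Gröbner basis of I by Buchberger's algorithm.
f_1 = -x_1 + x_2^2 + x_2, LT = x_1.
f_2 = x_1^2 + x_1x_2 - x_1 + x_2 + 1, LT = x_1^2.

S(f_1,f_2): lcm = x_1^2. S = -x_1x_2^2 + x_1x_2 + x_1 - x_2 - 1.
  leading term x_1x_2^2: subtract (x_2^2)·f_1 from -x_1x_2^2 + x_1x_2 + x_1 - x_2 - 1 → x_1x_2 + x_1 - x_2^4 - x_2^3 - x_2 - 1
  leading term x_1x_2: subtract (-x_2)·f_1 from x_1x_2 + x_1 - x_2^4 - x_2^3 - x_2 - 1 → x_1 - x_2^4 + x_2^2 - x_2 - 1
  leading term x_1: subtract (-1)·f_1 from x_1 - x_2^4 + x_2^2 - x_2 - 1 → -x_2^4 - x_2^2 - 1
  leading term x_2^4: no divisor's leading term divides it; move -x_2^4 to the remainder.
  leading term x_2^2: no divisor's leading term divides it; move -x_2^2 to the remainder.
  leading term 1: no divisor's leading term divides it; move -1 to the remainder.
  remainder -x_2^4 - x_2^2 - 1 ≠ 0; add h_3 = -x_2^4 - x_2^2 - 1 to the basis.

The other S-polynomials (S(f_1,h_3), S(f_2,h_3)) all reduce to 0 modulo the current basis, so we have a Gröbner basis.
Inter-reduce: drop elements whose leading term is divisible by another's, tail-reduce, and make monic.
Reduced Gröbner basis: {x_1 - x_2^2 - x_2, x_2^4 + x_2^2 + 1}.
Label its elements g_1 = x_1 - x_2^2 - x_2, g_2 = x_2^4 + x_2^2 + 1.

Reduce p = x_1x_2 - x_2^3 - x_2^2 modulo G:
  leading term x_1x_2: subtract (x_2)·g_1 from x_1x_2 - x_2^3 - x_2^2 → 0
  normal form = 0.
Since the normal form is 0, p ∈ I.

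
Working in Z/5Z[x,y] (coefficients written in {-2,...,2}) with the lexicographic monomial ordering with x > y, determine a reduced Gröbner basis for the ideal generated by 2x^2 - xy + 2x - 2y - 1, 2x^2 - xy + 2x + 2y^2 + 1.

G = {x^2 + 2xy + x - y + 2, y^2 + y + 1}

f_1 = 2x^2 - xy + 2x - 2y - 1, LT = x^2.
f_2 = 2x^2 - xy + 2x + 2y^2 + 1, LT = x^2.

S(f_1,f_2): lcm = x^2. S = -y^2 - y - 1.
  leading term y^2: no divisor's leading term divides it; move -y^2 to the remainder.
  leading term y: no divisor's leading term divides it; move -y to the remainder.
  leading term 1: no divisor's leading term divides it; move -1 to the remainder.
  remainder -y^2 - y - 1 ≠ 0; add g_3 = -y^2 - y - 1 to the basis.

The other S-polynomials (S(f_1,g_3), S(f_2,g_3)) all reduce to 0 modulo the current basis, so we have a Gröbner basis.
Inter-reduce: drop elements whose leading term is divisible by another's, tail-reduce, and make monic.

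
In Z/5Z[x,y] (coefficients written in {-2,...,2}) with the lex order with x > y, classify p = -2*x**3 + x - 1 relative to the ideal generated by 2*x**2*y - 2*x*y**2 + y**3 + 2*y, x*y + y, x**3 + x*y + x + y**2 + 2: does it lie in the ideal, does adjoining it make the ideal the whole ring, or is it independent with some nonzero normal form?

-2*x**3 + x - 1 is independent of I; its normal form modulo I is -2*x - 2.

First compute the reduced Gröbner basis of I by Buchberger's algorithm.
f_1 = 2*x**2*y - 2*x*y**2 + y**3 + 2*y, LT = x**2*y.
f_2 = x*y + y, LT = x*y.
f_3 = x**3 + x*y + x + y**2 + 2, LT = x**3.

S(f_1,f_2): lcm = x**2*y. S = -x*y**2 - x*y - 2*y**3 + y.
  leading term x*y**2: subtract (-y)·f_2 from -x*y**2 - x*y - 2*y**3 + y → -x*y - 2*y**3 + y**2 + y
  leading term x*y: subtract (-1)·f_2 from -x*y - 2*y**3 + y**2 + y → -2*y**3 + y**2 + 2*y
  leading term y**3: no divisor's leading term divides it; move -2*y**3 to the remainder.
  leading term y**2: no divisor's leading term divides it; move y**2 to the remainder.
  leading term y: no divisor's leading term divides it; move 2*y to the remainder.
  remainder -2*y**3 + y**2 + 2*y ≠ 0; add h_4 = -2*y**3 + y**2 + 2*y to the basis.

S(f_1,f_3): lcm = x**3*y. S = -x**2*y**2 - 2*x*y**3 - x*y**2 - y**3 - 2*y.
  leading term x**2*y**2: subtract (2*y)·f_1 from -x**2*y**2 - 2*x*y**3 - x*y**2 - y**3 - 2*y → 2*x*y**3 - x*y**2 - 2*y**4 - y**3 + y**2 - 2*y
  leading term x*y**3: subtract (2*y**2)·f_2 from 2*x*y**3 - x*y**2 - 2*y**4 - y**3 + y**2 - 2*y → -x*y**2 - 2*y**4 + 2*y**3 + y**2 - 2*y
  leading term x*y**2: subtract (-y)·f_2 from -x*y**2 - 2*y**4 + 2*y**3 + y**2 - 2*y → -2*y**4 + 2*y**3 + 2*y**2 - 2*y
  leading term y**4: subtract (y)·h_4 from -2*y**4 + 2*y**3 + 2*y**2 - 2*y → y**3 - 2*y
  leading term y**3: subtract (2)·h_4 from y**3 - 2*y → -2*y**2 - y
  leading term y**2: no divisor's leading term divides it; move -2*y**2 to the remainder.
  leading term y: no divisor's leading term divides it; move -y to the remainder.
  remainder -2*y**2 - y ≠ 0; add h_5 = -2*y**2 - y to the basis.

S(h_4,h_5): lcm = y**3. S = -y**2 - y.
  leading term y**2: subtract (-2)·h_5 from -y**2 - y → 2*y
  leading term y: no divisor's leading term divides it; move 2*y to the remainder.
  remainder 2*y ≠ 0; add h_6 = 2*y to the basis.

The other S-polynomials (S(f_2,f_3), S(f_1,h_4), S(f_2,h_4), S(f_3,h_4), S(f_1,h_5), S(f_2,h_5), S(f_3,h_5), S(f_1,h_6), S(f_2,h_6), S(f_3,h_6), S(h_4,h_6), S(h_5,h_6)) all reduce to 0 modulo the current basis, so we have a Gröbner basis.
Inter-reduce: drop elements whose leading term is divisible by another's, tail-reduce, and make monic.
Reduced Gröbner basis: {x**3 + x + 2, y}.
Label its elements g_1 = x**3 + x + 2, g_2 = y.

Reduce p = -2*x**3 + x - 1 modulo G:
  leading term x**3: subtract (-2)·g_1 from -2*x**3 + x - 1 → -2*x - 2
  leading term x: no divisor's leading term divides it; move -2*x to the remainder.
  leading term 1: no divisor's leading term divides it; move -2 to the remainder.
  normal form = -2*x - 2.
The normal form is nonzero, so p ∉ I. Since p minus its normal form lies in I, I + (p) = I + (r) where r = -2*x - 2; decide whether this ideal is the whole ring.
Run Buchberger on G together with r (pairs among the g_i already reduce to 0 since G is a Gröbner basis):
g_1 = x**3 + x + 2, LT = x**3.
g_2 = y, LT = y.
r = -2*x - 2, LT = x.

The S-polynomials (S(g_1,g_2), S(g_1,r), S(g_2,r)) all reduce to 0 modulo the current basis, so we have a Gröbner basis.
Inter-reduce: drop elements whose leading term is divisible by another's, tail-reduce, and make monic.
Reduced Gröbner basis: {x + 1, y}.
The reduced Gröbner basis of I + (p) is {x + 1, y} ≠ {1}, a proper ideal, so the enlarged system stays consistent: p is independent of I, with normal form -2*x - 2.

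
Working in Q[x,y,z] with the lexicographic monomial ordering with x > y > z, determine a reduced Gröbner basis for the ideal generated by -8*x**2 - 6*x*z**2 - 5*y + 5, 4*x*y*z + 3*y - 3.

G = {x**2 - 5/8*y**2*z**3 + 9/16*y*z**4 + 5/8*y*z**3 - 9/16*y*z + 5/8*y - 9/16*z**4 + 9/16*z - 5/8, x*y - x - 5/6*y**2*z + 3/4*y*z**2 + 5/6*y*z - 3/4*z**2, x*z + 5/6*y**2*z**2 - 3/4*y*z**3 - 5/6*y*z**2 + 3/4*y + 3/4*z**3 - 3/4, y**3*z**2 - 9/10*y**2*z**3 - y**2*z**2 + 9/10*y**2 + 9/10*y*z**3 - 9/5*y + 9/10}

This is the nonlinear analogue of row-reducing a linear system.

f_1 = -8*x**2 - 6*x*z**2 - 5*y + 5, LT = x**2.
f_2 = 4*x*y*z + 3*y - 3, LT = x*y*z.

S(f_1,f_2): lcm = x**2*y*z. S = 3/4*x*y*z**3 - 3/4*x*y + 3/4*x + 5/8*y**2*z - 5/8*y*z.
  reduce S modulo (f_1, f_2):
  remainder -3/4*x*y + 3/4*x + 5/8*y**2*z - 9/16*y*z**2 - 5/8*y*z + 9/16*z**2 ≠ 0; add g_3 = -3/4*x*y + 3/4*x + 5/8*y**2*z - 9/16*y*z**2 - 5/8*y*z + 9/16*z**2 to the basis.

S(f_2,g_3): lcm = x*y*z. S = x*z + 5/6*y**2*z**2 - 3/4*y*z**3 - 5/6*y*z**2 + 3/4*y + 3/4*z**3 - 3/4.
  reduce S modulo (f_1, f_2, g_3):
  remainder x*z + 5/6*y**2*z**2 - 3/4*y*z**3 - 5/6*y*z**2 + 3/4*y + 3/4*z**3 - 3/4 ≠ 0; add g_4 = x*z + 5/6*y**2*z**2 - 3/4*y*z**3 - 5/6*y*z**2 + 3/4*y + 3/4*z**3 - 3/4 to the basis.

S(f_2,g_4): lcm = x*y*z. S = -5/6*y**3*z**2 + 3/4*y**2*z**3 + 5/6*y**2*z**2 - 3/4*y**2 - 3/4*y*z**3 + 3/2*y - 3/4.
  reduce S modulo (f_1, f_2, g_3, g_4):
  remainder -5/6*y**3*z**2 + 3/4*y**2*z**3 + 5/6*y**2*z**2 - 3/4*y**2 - 3/4*y*z**3 + 3/2*y - 3/4 ≠ 0; add g_5 = -5/6*y**3*z**2 + 3/4*y**2*z**3 + 5/6*y**2*z**2 - 3/4*y**2 - 3/4*y*z**3 + 3/2*y - 3/4 to the basis.

The other S-polynomials (S(f_1,g_3), S(f_1,g_4), S(g_3,g_4), S(f_1,g_5), S(f_2,g_5), S(g_3,g_5), S(g_4,g_5)) all reduce to 0 modulo the current basis, so we have a Gröbner basis.
Inter-reduce: drop elements whose leading term is divisible by another's, tail-reduce, and make monic.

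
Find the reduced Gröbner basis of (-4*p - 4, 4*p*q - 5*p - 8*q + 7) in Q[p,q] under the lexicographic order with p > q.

G = {p + 1, q - 1}

Buchberger's algorithm terminates because the ascending chain of leading-term ideals stabilizes.

f_1 = -4*p - 4, LT = p.
f_2 = 4*p*q - 5*p - 8*q + 7, LT = p*q.

S(f_1,f_2): lcm = p*q. S = 5/4*p + 3*q - 7/4.
  leading term p: subtract (-5/16)·f_1 from 5/4*p + 3*q - 7/4 → 3*q - 3
  leading term q: no divisor's leading term divides it; move 3*q to the remainder.
  leading term 1: no divisor's leading term divides it; move -3 to the remainder.
  remainder 3*q - 3 ≠ 0; add g_3 = 3*q - 3 to the basis.

S(f_1,g_3): leading monomials are coprime, so the S-polynomial reduces to 0 (Buchberger's first criterion).
S(f_2,g_3): lcm = p*q. S = -1/4*p - 2*q + 7/4.
  leading term p: subtract (1/16)·f_1 from -1/4*p - 2*q + 7/4 → -2*q + 2
  leading term q: subtract (-2/3)·g_3 from -2*q + 2 → 0
  remainder 0.

Every S-polynomial of the final basis reduces to 0, so we have a Gröbner basis.
Inter-reduce: drop elements whose leading term is divisible by another's, tail-reduce, and make monic.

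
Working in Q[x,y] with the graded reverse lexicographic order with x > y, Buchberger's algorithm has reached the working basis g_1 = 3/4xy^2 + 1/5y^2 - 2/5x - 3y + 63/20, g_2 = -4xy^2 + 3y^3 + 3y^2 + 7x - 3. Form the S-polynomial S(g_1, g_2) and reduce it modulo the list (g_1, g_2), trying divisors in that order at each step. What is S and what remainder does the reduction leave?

S(g_1, g_2) = 3/4y^3 + 61/60y^2 + 73/60x - 4y + 69/20; remainder on division = 3/4y^3 + 61/60y^2 + 73/60x - 4y + 69/20.

lcm(LM(g_1), LM(g_2)) = xy^2.
S = (lcm/LT(g_1))·g_1 − (lcm/LT(g_2))·g_2 = 3/4y^3 + 61/60y^2 + 73/60x - 4y + 69/20.
Reduce S modulo (g_1, g_2) in that order:
  leading term y^3: no divisor's leading term divides it; move 3/4y^3 to the remainder.
  leading term y^2: no divisor's leading term divides it; move 61/60y^2 to the remainder.
  leading term x: no divisor's leading term divides it; move 73/60x to the remainder.
  leading term y: no divisor's leading term divides it; move -4y to the remainder.
  leading term 1: no divisor's leading term divides it; move 69/20 to the remainder.
The remainder 3/4y^3 + 61/60y^2 + 73/60x - 4y + 69/20 is nonzero, so it would be added as the next basis element.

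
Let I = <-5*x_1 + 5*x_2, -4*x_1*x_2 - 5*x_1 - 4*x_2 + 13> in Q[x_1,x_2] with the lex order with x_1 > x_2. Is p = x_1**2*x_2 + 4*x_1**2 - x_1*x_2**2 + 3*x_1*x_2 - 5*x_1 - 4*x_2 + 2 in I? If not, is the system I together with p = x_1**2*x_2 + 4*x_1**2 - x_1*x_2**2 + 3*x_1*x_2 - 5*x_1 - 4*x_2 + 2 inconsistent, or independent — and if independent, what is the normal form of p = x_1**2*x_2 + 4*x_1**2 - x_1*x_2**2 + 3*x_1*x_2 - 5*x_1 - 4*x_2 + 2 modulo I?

First compute the reduced Gröbner basis of I by Buchberger's algorithm.
f_1 = -5*x_1 + 5*x_2, LT = x_1.
f_2 = -4*x_1*x_2 - 5*x_1 - 4*x_2 + 13, LT = x_1*x_2.

S(f_1,f_2): lcm = x_1*x_2. S = -5/4*x_1 - x_2**2 - x_2 + 13/4.
  reduce S modulo (f_1, f_2):
  remainder -x_2**2 - 9/4*x_2 + 13/4 ≠ 0; add h_3 = -x_2**2 - 9/4*x_2 + 13/4 to the basis.

The other S-polynomials (S(f_1,h_3), S(f_2,h_3)) all reduce to 0 modulo the current basis, so we have a Gröbner basis.
Inter-reduce: drop elements whose leading term is divisible by another's, tail-reduce, and make monic.
Reduced Gröbner basis: {x_1 - x_2, x_2**2 + 9/4*x_2 - 13/4}.
Label its elements g_1 = x_1 - x_2, g_2 = x_2**2 + 9/4*x_2 - 13/4.

Reduce p = x_1**2*x_2 + 4*x_1**2 - x_1*x_2**2 + 3*x_1*x_2 - 5*x_1 - 4*x_2 + 2 modulo G:
  leading term x_1**2*x_2: subtract (x_1*x_2)·g_1 from x_1**2*x_2 + 4*x_1**2 - x_1*x_2**2 + 3*x_1*x_2 - 5*x_1 - 4*x_2 + 2 → 4*x_1**2 + 3*x_1*x_2 - 5*x_1 - 4*x_2 + 2
  leading term x_1**2: subtract (4*x_1)·g_1 from 4*x_1**2 + 3*x_1*x_2 - 5*x_1 - 4*x_2 + 2 → 7*x_1*x_2 - 5*x_1 - 4*x_2 + 2
  leading term x_1*x_2: subtract (7*x_2)·g_1 from 7*x_1*x_2 - 5*x_1 - 4*x_2 + 2 → -5*x_1 + 7*x_2**2 - 4*x_2 + 2
  leading term x_1: subtract (-5)·g_1 from -5*x_1 + 7*x_2**2 - 4*x_2 + 2 → 7*x_2**2 - 9*x_2 + 2
  leading term x_2**2: subtract (7)·g_2 from 7*x_2**2 - 9*x_2 + 2 → -99/4*x_2 + 99/4
  leading term x_2: no divisor's leading term divides it; move -99/4*x_2 to the remainder.
  leading term 1: no divisor's leading term divides it; move 99/4 to the remainder.
  normal form = -99/4*x_2 + 99/4.
The normal form is nonzero, so p ∉ I. Since p minus its normal form lies in I, I + (p) = I + (r) where r = -99/4*x_2 + 99/4; decide whether this ideal is the whole ring.
Run Buchberger on G together with r (pairs among the g_i already reduce to 0 since G is a Gröbner basis):
g_1 = x_1 - x_2, LT = x_1.
g_2 = x_2**2 + 9/4*x_2 - 13/4, LT = x_2**2.
r = -99/4*x_2 + 99/4, LT = x_2.

The S-polynomials (S(g_1,g_2), S(g_1,r), S(g_2,r)) all reduce to 0 modulo the current basis, so we have a Gröbner basis.
Inter-reduce: drop elements whose leading term is divisible by another's, tail-reduce, and make monic.
Reduced Gröbner basis: {x_1 - 1, x_2 - 1}.
The reduced Gröbner basis of I + (p) is {x_1 - 1, x_2 - 1} ≠ {1}, a proper ideal, so the enlarged system stays consistent: p is independent of I, with normal form -99/4*x_2 + 99/4.

Ideal membership is decidable via reduction modulo a Gröbner basis.

x_1**2*x_2 + 4*x_1**2 - x_1*x_2**2 + 3*x_1*x_2 - 5*x_1 - 4*x_2 + 2 is independent of I; its normal form modulo I is -99/4*x_2 + 99/4.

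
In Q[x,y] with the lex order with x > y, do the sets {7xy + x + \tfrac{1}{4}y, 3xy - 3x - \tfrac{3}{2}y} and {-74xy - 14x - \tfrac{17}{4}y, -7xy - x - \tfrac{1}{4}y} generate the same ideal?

Two ideals are equal iff their reduced Gröbner bases coincide (the reduced basis is unique for a fixed ordering).
Buchberger on the first generating set:
f_1 = 7xy + x + \tfrac{1}{4}y, LT = xy.
f_2 = 3xy - 3x - \tfrac{3}{2}y, LT = xy.

S(f_1,f_2): lcm = xy. S = \tfrac{8}{7}x + \tfrac{15}{28}y.
  leading term x: no divisor's leading term divides it; move \tfrac{8}{7}x to the remainder.
  leading term y: no divisor's leading term divides it; move \tfrac{15}{28}y to the remainder.
  remainder \tfrac{8}{7}x + \tfrac{15}{28}y ≠ 0; add g_3 = \tfrac{8}{7}x + \tfrac{15}{28}y to the basis.

S(f_1,g_3): lcm = xy. S = \tfrac{1}{7}x - \tfrac{15}{32}y^{2} + \tfrac{1}{28}y.
  leading term x: subtract (\tfrac{1}{8})·g_3 from \tfrac{1}{7}x - \tfrac{15}{32}y^{2} + \tfrac{1}{28}y → -\tfrac{15}{32}y^{2} - \tfrac{1}{32}y
  leading term y^{2}: no divisor's leading term divides it; move -\tfrac{15}{32}y^{2} to the remainder.
  leading term y: no divisor's leading term divides it; move -\tfrac{1}{32}y to the remainder.
  remainder -\tfrac{15}{32}y^{2} - \tfrac{1}{32}y ≠ 0; add g_4 = -\tfrac{15}{32}y^{2} - \tfrac{1}{32}y to the basis.

S(f_2,g_3): lcm = xy. S = -x - \tfrac{15}{32}y^{2} - \tfrac{1}{2}y.
  leading term x: subtract (-\tfrac{7}{8})·g_3 from -x - \tfrac{15}{32}y^{2} - \tfrac{1}{2}y → -\tfrac{15}{32}y^{2} - \tfrac{1}{32}y
  leading term y^{2}: subtract (1)·g_4 from -\tfrac{15}{32}y^{2} - \tfrac{1}{32}y → 0
  remainder 0.

S(f_1,g_4): lcm = xy^{2}. S = \tfrac{8}{105}xy + \tfrac{1}{28}y^{2}.
  leading term xy: subtract (\tfrac{8}{735})·f_1 from \tfrac{8}{105}xy + \tfrac{1}{28}y^{2} → -\tfrac{8}{735}x + \tfrac{1}{28}y^{2} - \tfrac{2}{735}y
  leading term x: subtract (-\tfrac{1}{105})·g_3 from -\tfrac{8}{735}x + \tfrac{1}{28}y^{2} - \tfrac{2}{735}y → \tfrac{1}{28}y^{2} + \tfrac{1}{420}y
  leading term y^{2}: subtract (-\tfrac{8}{105})·g_4 from \tfrac{1}{28}y^{2} + \tfrac{1}{420}y → 0
  remainder 0.

S(f_2,g_4): lcm = xy^{2}. S = -\tfrac{16}{15}xy - \tfrac{1}{2}y^{2}.
  leading term xy: subtract (-\tfrac{16}{105})·f_1 from -\tfrac{16}{15}xy - \tfrac{1}{2}y^{2} → \tfrac{16}{105}x - \tfrac{1}{2}y^{2} + \tfrac{4}{105}y
  leading term x: subtract (\tfrac{2}{15})·g_3 from \tfrac{16}{105}x - \tfrac{1}{2}y^{2} + \tfrac{4}{105}y → -\tfrac{1}{2}y^{2} - \tfrac{1}{30}y
  leading term y^{2}: subtract (\tfrac{16}{15})·g_4 from -\tfrac{1}{2}y^{2} - \tfrac{1}{30}y → 0
  remainder 0.

S(g_3,g_4): leading monomials are coprime, so the S-polynomial reduces to 0 (Buchberger's first criterion).
Every S-polynomial of the final basis reduces to 0, so we have a Gröbner basis.
Inter-reduce: drop elements whose leading term is divisible by another's, tail-reduce, and make monic.
Reduced Gröbner basis: {x + \tfrac{15}{32}y, y^{2} + \tfrac{1}{15}y}.

Buchberger on the second generating set:
h_1 = -74xy - 14x - \tfrac{17}{4}y, LT = xy.
h_2 = -7xy - x - \tfrac{1}{4}y, LT = xy.

S(h_1,h_2): lcm = xy. S = \tfrac{12}{259}x + \tfrac{45}{2072}y.
  leading term x: no divisor's leading term divides it; move \tfrac{12}{259}x to the remainder.
  leading term y: no divisor's leading term divides it; move \tfrac{45}{2072}y to the remainder.
  remainder \tfrac{12}{259}x + \tfrac{45}{2072}y ≠ 0; add k_3 = \tfrac{12}{259}x + \tfrac{45}{2072}y to the basis.

S(h_1,k_3): lcm = xy. S = \tfrac{7}{37}x - \tfrac{15}{32}y^{2} + \tfrac{17}{296}y.
  leading term x: subtract (\tfrac{49}{12})·k_3 from \tfrac{7}{37}x - \tfrac{15}{32}y^{2} + \tfrac{17}{296}y → -\tfrac{15}{32}y^{2} - \tfrac{1}{32}y
  leading term y^{2}: no divisor's leading term divides it; move -\tfrac{15}{32}y^{2} to the remainder.
  leading term y: no divisor's leading term divides it; move -\tfrac{1}{32}y to the remainder.
  remainder -\tfrac{15}{32}y^{2} - \tfrac{1}{32}y ≠ 0; add k_4 = -\tfrac{15}{32}y^{2} - \tfrac{1}{32}y to the basis.

S(h_2,k_3): lcm = xy. S = \tfrac{1}{7}x - \tfrac{15}{32}y^{2} + \tfrac{1}{28}y.
  leading term x: subtract (\tfrac{37}{12})·k_3 from \tfrac{1}{7}x - \tfrac{15}{32}y^{2} + \tfrac{1}{28}y → -\tfrac{15}{32}y^{2} - \tfrac{1}{32}y
  leading term y^{2}: subtract (1)·k_4 from -\tfrac{15}{32}y^{2} - \tfrac{1}{32}y → 0
  remainder 0.

S(h_1,k_4): lcm = xy^{2}. S = \tfrac{68}{555}xy + \tfrac{17}{296}y^{2}.
  leading term xy: subtract (-\tfrac{34}{20535})·h_1 from \tfrac{68}{555}xy + \tfrac{17}{296}y^{2} → -\tfrac{476}{20535}x + \tfrac{17}{296}y^{2} - \tfrac{289}{41070}y
  leading term x: subtract (-\tfrac{833}{1665})·k_3 from -\tfrac{476}{20535}x + \tfrac{17}{296}y^{2} - \tfrac{289}{41070}y → \tfrac{17}{296}y^{2} + \tfrac{17}{4440}y
  leading term y^{2}: subtract (-\tfrac{68}{555})·k_4 from \tfrac{17}{296}y^{2} + \tfrac{17}{4440}y → 0
  remainder 0.

S(h_2,k_4): lcm = xy^{2}. S = \tfrac{8}{105}xy + \tfrac{1}{28}y^{2}.
  leading term xy: subtract (-\tfrac{4}{3885})·h_1 from \tfrac{8}{105}xy + \tfrac{1}{28}y^{2} → -\tfrac{8}{555}x + \tfrac{1}{28}y^{2} - \tfrac{17}{3885}y
  leading term x: subtract (-\tfrac{14}{45})·k_3 from -\tfrac{8}{555}x + \tfrac{1}{28}y^{2} - \tfrac{17}{3885}y → \tfrac{1}{28}y^{2} + \tfrac{1}{420}y
  leading term y^{2}: subtract (-\tfrac{8}{105})·k_4 from \tfrac{1}{28}y^{2} + \tfrac{1}{420}y → 0
  remainder 0.

S(k_3,k_4): leading monomials are coprime, so the S-polynomial reduces to 0 (Buchberger's first criterion).
Every S-polynomial of the final basis reduces to 0, so we have a Gröbner basis.
Inter-reduce: drop elements whose leading term is divisible by another's, tail-reduce, and make monic.
Reduced Gröbner basis: {x + \tfrac{15}{32}y, y^{2} + \tfrac{1}{15}y}.

These coincide, so the ideals are equal.
The choice of monomial ordering does not affect the verdict — as long as both bases are computed under the same ordering, their equality decides ideal equality.

Yes, the ideals are equal.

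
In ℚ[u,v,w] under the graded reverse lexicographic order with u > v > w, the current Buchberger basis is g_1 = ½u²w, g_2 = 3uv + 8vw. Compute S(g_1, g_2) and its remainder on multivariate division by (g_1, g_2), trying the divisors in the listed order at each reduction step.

lcm(LM(g_1), LM(g_2)) = u²vw.
S = (lcm/LT(g_1))·g_1 − (lcm/LT(g_2))·g_2 = -8/3uvw².
Reduce S modulo (g_1, g_2) in that order:
  leading term uvw²: subtract (-8/9w²)·g_2 from -8/3uvw² → 64/9vw³
  leading term vw³: no divisor's leading term divides it; move 64/9vw³ to the remainder.
The remainder 64/9vw³ is nonzero, so it would be added as the next basis element.

S(g_1, g_2) = -8/3uvw²; remainder on division = 64/9vw³.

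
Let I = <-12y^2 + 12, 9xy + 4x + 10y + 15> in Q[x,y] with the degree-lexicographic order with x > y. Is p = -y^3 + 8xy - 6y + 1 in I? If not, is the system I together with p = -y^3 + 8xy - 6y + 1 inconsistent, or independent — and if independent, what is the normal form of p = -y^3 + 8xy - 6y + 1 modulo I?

-y^3 + 8xy - 6y + 1 is independent of I; its normal form modulo I is -139/13y - 139/13.

First compute the reduced Gröbner basis of I by Buchberger's algorithm.
f_1 = -12y^2 + 12, LT = y^2.
f_2 = 9xy + 4x + 10y + 15, LT = xy.

S(f_1,f_2): lcm = xy^2. S = -4/9xy - 10/9y^2 - x - 5/3y.
  leading term xy: subtract (-4/81)·f_2 from -4/9xy - 10/9y^2 - x - 5/3y → -10/9y^2 - 65/81x - 95/81y + 20/27
  leading term y^2: subtract (5/54)·f_1 from -10/9y^2 - 65/81x - 95/81y + 20/27 → -65/81x - 95/81y - 10/27
  leading term x: no divisor's leading term divides it; move -65/81x to the remainder.
  leading term y: no divisor's leading term divides it; move -95/81y to the remainder.
  leading term 1: no divisor's leading term divides it; move -10/27 to the remainder.
  remainder -65/81x - 95/81y - 10/27 ≠ 0; add h_3 = -65/81x - 95/81y - 10/27 to the basis.

The other S-polynomials (S(f_1,h_3), S(f_2,h_3)) all reduce to 0 modulo the current basis, so we have a Gröbner basis.
Inter-reduce: drop elements whose leading term is divisible by another's, tail-reduce, and make monic.
Reduced Gröbner basis: {y^2 - 1, x + 19/13y + 6/13}.
Label its elements g_1 = y^2 - 1, g_2 = x + 19/13y + 6/13.

Reduce p = -y^3 + 8xy - 6y + 1 modulo G:
  leading term y^3: subtract (-y)·g_1 from -y^3 + 8xy - 6y + 1 → 8xy - 7y + 1
  leading term xy: subtract (8y)·g_2 from 8xy - 7y + 1 → -152/13y^2 - 139/13y + 1
  leading term y^2: subtract (-152/13)·g_1 from -152/13y^2 - 139/13y + 1 → -139/13y - 139/13
  leading term y: no divisor's leading term divides it; move -139/13y to the remainder.
  leading term 1: no divisor's leading term divides it; move -139/13 to the remainder.
  normal form = -139/13y - 139/13.
The normal form is nonzero, so p ∉ I. Since p minus its normal form lies in I, I + (p) = I + (r) where r = -139/13y - 139/13; decide whether this ideal is the whole ring.
Run Buchberger on G together with r (pairs among the g_i already reduce to 0 since G is a Gröbner basis):
g_1 = y^2 - 1, LT = y^2.
g_2 = x + 19/13y + 6/13, LT = x.
r = -139/13y - 139/13, LT = y.

The S-polynomials (S(g_1,g_2), S(g_1,r), S(g_2,r)) all reduce to 0 modulo the current basis, so we have a Gröbner basis.
Inter-reduce: drop elements whose leading term is divisible by another's, tail-reduce, and make monic.
Reduced Gröbner basis: {x - 1, y + 1}.
The reduced Gröbner basis of I + (p) is {x - 1, y + 1} ≠ {1}, a proper ideal, so the enlarged system stays consistent: p is independent of I, with normal form -139/13y - 139/13.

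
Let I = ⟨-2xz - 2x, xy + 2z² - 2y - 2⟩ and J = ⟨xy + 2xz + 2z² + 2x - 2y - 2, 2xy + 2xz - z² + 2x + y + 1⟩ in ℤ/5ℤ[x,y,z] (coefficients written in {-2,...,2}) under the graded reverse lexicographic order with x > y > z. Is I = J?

For a fixed monomial order, each ideal has a unique reduced Gröbner basis; comparing bases decides equality.
Buchberger on the first generating set:
f_1 = -2xz - 2x, LT = xz.
f_2 = xy + 2z² - 2y - 2, LT = xy.

S(f_1,f_2): lcm = xyz. S = -2z³ + xy + 2yz + 2z.
  leading term z³: no divisor's leading term divides it; move -2z³ to the remainder.
  leading term xy: subtract (1)·f_2 from xy + 2yz + 2z → 2yz - 2z² + 2y + 2z + 2
  leading term yz: no divisor's leading term divides it; move 2yz to the remainder.
  leading term z²: no divisor's leading term divides it; move -2z² to the remainder.
  leading term y: no divisor's leading term divides it; move 2y to the remainder.
  leading term z: no divisor's leading term divides it; move 2z to the remainder.
  leading term 1: no divisor's leading term divides it; move 2 to the remainder.
  remainder -2z³ + 2yz - 2z² + 2y + 2z + 2 ≠ 0; add g_3 = -2z³ + 2yz - 2z² + 2y + 2z + 2 to the basis.

The other S-polynomials (S(f_1,g_3), S(f_2,g_3)) all reduce to 0 modulo the current basis, so we have a Gröbner basis.
Inter-reduce: drop elements whose leading term is divisible by another's, tail-reduce, and make monic.
Reduced Gröbner basis: {z³ - yz + z² - y - z - 1, xy + 2z² - 2y - 2, xz + x}.

Buchberger on the second generating set:
h_1 = xy + 2xz + 2z² + 2x - 2y - 2, LT = xy.
h_2 = 2xy + 2xz - z² + 2x + y + 1, LT = xy.

S(h_1,h_2): lcm = xy. S = xz + x.
  leading term xz: no divisor's leading term divides it; move xz to the remainder.
  leading term x: no divisor's leading term divides it; move x to the remainder.
  remainder xz + x ≠ 0; add k_3 = xz + x to the basis.

S(h_1,k_3): lcm = xyz. S = 2xz² + 2z³ - xy + 2xz - 2yz - 2z.
  leading term xz²: subtract (2z)·k_3 from 2xz² + 2z³ - xy + 2xz - 2yz - 2z → 2z³ - xy - 2yz - 2z
  leading term z³: no divisor's leading term divides it; move 2z³ to the remainder.
  leading term xy: subtract (-1)·h_1 from -xy - 2yz - 2z → 2xz - 2yz + 2z² + 2x - 2y - 2z - 2
  leading term xz: subtract (2)·k_3 from 2xz - 2yz + 2z² + 2x - 2y - 2z - 2 → -2yz + 2z² - 2y - 2z - 2
  leading term yz: no divisor's leading term divides it; move -2yz to the remainder.
  leading term z²: no divisor's leading term divides it; move 2z² to the remainder.
  leading term y: no divisor's leading term divides it; move -2y to the remainder.
  leading term z: no divisor's leading term divides it; move -2z to the remainder.
  leading term 1: no divisor's leading term divides it; move -2 to the remainder.
  remainder 2z³ - 2yz + 2z² - 2y - 2z - 2 ≠ 0; add k_4 = 2z³ - 2yz + 2z² - 2y - 2z - 2 to the basis.

The other S-polynomials (S(h_2,k_3), S(h_1,k_4), S(h_2,k_4), S(k_3,k_4)) all reduce to 0 modulo the current basis, so we have a Gröbner basis.
Inter-reduce: drop elements whose leading term is divisible by another's, tail-reduce, and make monic.
Reduced Gröbner basis: {z³ - yz + z² - y - z - 1, xy + 2z² - 2y - 2, xz + x}.

Same reduced basis, so the two generating sets span the same ideal.

Yes, the ideals are equal.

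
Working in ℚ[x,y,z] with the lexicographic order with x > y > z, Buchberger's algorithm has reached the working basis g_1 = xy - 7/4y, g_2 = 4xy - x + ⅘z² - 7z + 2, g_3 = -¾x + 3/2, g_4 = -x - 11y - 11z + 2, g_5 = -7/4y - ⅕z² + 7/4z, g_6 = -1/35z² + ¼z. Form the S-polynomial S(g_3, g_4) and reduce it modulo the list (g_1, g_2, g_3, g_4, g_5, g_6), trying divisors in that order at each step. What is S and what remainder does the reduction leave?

lcm(LM(g_3), LM(g_4)) = x.
S = (lcm/LT(g_3))·g_3 − (lcm/LT(g_4))·g_4 = -11y - 11z.
Reduce S modulo (g_1, g_2, g_3, g_4, g_5, g_6) in that order:
  leading term y: subtract (44/7)·g_5 from -11y - 11z → 44/35z² - 22z
  leading term z²: subtract (-44)·g_6 from 44/35z² - 22z → -11z
  leading term z: no divisor's leading term divides it; move -11z to the remainder.
The remainder -11z is nonzero, so it would be added as the next basis element.

S(g_3, g_4) = -11y - 11z; remainder on division = -11z.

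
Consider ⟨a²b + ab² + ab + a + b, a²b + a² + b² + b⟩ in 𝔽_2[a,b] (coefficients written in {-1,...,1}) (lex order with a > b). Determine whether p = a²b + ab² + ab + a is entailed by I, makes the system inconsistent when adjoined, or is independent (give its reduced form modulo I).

First compute the reduced Gröbner basis of I by Buchberger's algorithm.
f_1 = a²b + ab² + ab + a + b, LT = a²b.
f_2 = a²b + a² + b² + b, LT = a²b.

S(f_1,f_2): lcm = a²b. S = a² + ab² + ab + a + b².
  reduce S modulo (f_1, f_2):
  remainder a² + ab² + ab + a + b² ≠ 0; add h_3 = a² + ab² + ab + a + b² to the basis.

S(f_1,h_3): lcm = a²b. S = ab³ + a + b³ + b.
  reduce S modulo (f_1, f_2, h_3):
  remainder ab³ + a + b³ + b ≠ 0; add h_4 = ab³ + a + b³ + b to the basis.

S(f_1,h_4): lcm = a²b³. S = a² + ab⁴ + ab² + ab + b³.
  reduce S modulo (f_1, f_2, h_3, h_4):
  remainder ab + a + b⁴ + b³ ≠ 0; add h_5 = ab + a + b⁴ + b³ to the basis.

S(h_4,h_5): lcm = ab³. S = ab² + a + b⁶ + b⁵ + b³ + b.
  reduce S modulo (f_1, f_2, h_3, h_4, h_5):
  remainder b⁶ + b ≠ 0; add h_6 = b⁶ + b to the basis.

The other S-polynomials (S(f_2,h_3), S(f_2,h_4), S(h_3,h_4), S(f_1,h_5), S(f_2,h_5), S(h_3,h_5), S(f_1,h_6), S(f_2,h_6), S(h_3,h_6), S(h_4,h_6), S(h_5,h_6)) all reduce to 0 modulo the current basis, so we have a Gröbner basis.
Inter-reduce: drop elements whose leading term is divisible by another's, tail-reduce, and make monic.
Reduced Gröbner basis: {a² + a + b⁵ + b⁴ + b², ab + a + b⁴ + b³, b⁶ + b}.
Label its elements g_1 = a² + a + b⁵ + b⁴ + b², g_2 = ab + a + b⁴ + b³, g_3 = b⁶ + b.

Reduce p = a²b + ab² + ab + a modulo G:
  leading term a²b: subtract (b)·g_1 from a²b + ab² + ab + a → ab² + a + b⁶ + b⁵ + b³
  leading term ab²: subtract (b)·g_2 from ab² + a + b⁶ + b⁵ + b³ → ab + a + b⁶ + b⁴ + b³
  leading term ab: subtract (1)·g_2 from ab + a + b⁶ + b⁴ + b³ → b⁶
  leading term b⁶: subtract (1)·g_3 from b⁶ → b
  leading term b: no divisor's leading term divides it; move b to the remainder.
  normal form = b.
The normal form is nonzero, so p ∉ I. Since p minus its normal form lies in I, I + (p) = I + (r) where r = b; decide whether this ideal is the whole ring.
Run Buchberger on G together with r (pairs among the g_i already reduce to 0 since G is a Gröbner basis):
g_1 = a² + a + b⁵ + b⁴ + b², LT = a².
g_2 = ab + a + b⁴ + b³, LT = ab.
g_3 = b⁶ + b, LT = b⁶.
r = b, LT = b.

S(g_2,r): lcm = ab. S = a + b⁴ + b³.
  reduce S modulo (g_1, g_2, g_3, r):
  remainder a ≠ 0; add m_5 = a to the basis.

The other S-polynomials (S(g_1,g_2), S(g_1,g_3), S(g_1,r), S(g_2,g_3), S(g_3,r), S(g_1,m_5), S(g_2,m_5), S(g_3,m_5), S(r,m_5)) all reduce to 0 modulo the current basis, so we have a Gröbner basis.
Inter-reduce: drop elements whose leading term is divisible by another's, tail-reduce, and make monic.
Reduced Gröbner basis: {a, b}.
The reduced Gröbner basis of I + (p) is {a, b} ≠ {1}, a proper ideal, so the enlarged system stays consistent: p is independent of I, with normal form b.

Ideal membership is decidable via reduction modulo a Gröbner basis.

a²b + ab² + ab + a is independent of I; its normal form modulo I is b.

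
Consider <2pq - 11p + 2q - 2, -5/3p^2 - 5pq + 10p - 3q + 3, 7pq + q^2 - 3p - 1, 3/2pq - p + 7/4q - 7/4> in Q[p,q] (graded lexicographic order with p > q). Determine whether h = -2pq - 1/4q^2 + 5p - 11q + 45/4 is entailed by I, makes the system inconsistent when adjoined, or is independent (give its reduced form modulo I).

First compute the reduced Gröbner basis of I by Buchberger's algorithm.
f_1 = 2pq - 11p + 2q - 2, LT = pq.
f_2 = -5/3p^2 - 5pq + 10p - 3q + 3, LT = p^2.
f_3 = 7pq + q^2 - 3p - 1, LT = pq.
f_4 = 3/2pq - p + 7/4q - 7/4, LT = pq.

S(f_1,f_2): lcm = p^2q. S = -3pq^2 - 11/2p^2 + 7pq - 9/5q^2 - p + 9/5q.
  leading term pq^2: subtract (-3/2q)·f_1 from -3pq^2 - 11/2p^2 + 7pq - 9/5q^2 - p + 9/5q → -11/2p^2 - 19/2pq + 6/5q^2 - p - 6/5q
  leading term p^2: subtract (33/10)·f_2 from -11/2p^2 - 19/2pq + 6/5q^2 - p - 6/5q → 7pq + 6/5q^2 - 34p + 87/10q - 99/10
  leading term pq: subtract (7/2)·f_1 from 7pq + 6/5q^2 - 34p + 87/10q - 99/10 → 6/5q^2 + 9/2p + 17/10q - 29/10
  leading term q^2: no divisor's leading term divides it; move 6/5q^2 to the remainder.
  leading term p: no divisor's leading term divides it; move 9/2p to the remainder.
  leading term q: no divisor's leading term divides it; move 17/10q to the remainder.
  leading term 1: no divisor's leading term divides it; move -29/10 to the remainder.
  remainder 6/5q^2 + 9/2p + 17/10q - 29/10 ≠ 0; add k_5 = 6/5q^2 + 9/2p + 17/10q - 29/10 to the basis.

S(f_1,f_3): lcm = pq. S = -1/7q^2 - 71/14p + q - 6/7.
  leading term q^2: subtract (-5/42)·k_5 from -1/7q^2 - 71/14p + q - 6/7 → -127/28p + 101/84q - 101/84
  leading term p: no divisor's leading term divides it; move -127/28p to the remainder.
  leading term q: no divisor's leading term divides it; move 101/84q to the remainder.
  leading term 1: no divisor's leading term divides it; move -101/84 to the remainder.
  remainder -127/28p + 101/84q - 101/84 ≠ 0; add k_6 = -127/28p + 101/84q - 101/84 to the basis.

S(f_1,f_4): lcm = pq. S = -29/6p - 1/6q + 1/6.
  leading term p: subtract (406/381)·k_6 from -29/6p - 1/6q + 1/6 → -1655/1143q + 1655/1143
  leading term q: no divisor's leading term divides it; move -1655/1143q to the remainder.
  leading term 1: no divisor's leading term divides it; move 1655/1143 to the remainder.
  remainder -1655/1143q + 1655/1143 ≠ 0; add k_7 = -1655/1143q + 1655/1143 to the basis.

The other S-polynomials (S(f_2,f_3), S(f_2,f_4), S(f_3,f_4), S(f_1,k_5), S(f_2,k_5), S(f_3,k_5), S(f_4,k_5), S(f_1,k_6), S(f_2,k_6), S(f_3,k_6), S(f_4,k_6), S(k_5,k_6), S(f_1,k_7), S(f_2,k_7), S(f_3,k_7), S(f_4,k_7), S(k_5,k_7), S(k_6,k_7)) all reduce to 0 modulo the current basis, so we have a Gröbner basis.
Inter-reduce: drop elements whose leading term is divisible by another's, tail-reduce, and make monic.
Reduced Gröbner basis: {p, q - 1}.
Label its elements g_1 = p, g_2 = q - 1.

Reduce h = -2pq - 1/4q^2 + 5p - 11q + 45/4 modulo G:
  leading term pq: subtract (-2q)·g_1 from -2pq - 1/4q^2 + 5p - 11q + 45/4 → -1/4q^2 + 5p - 11q + 45/4
  leading term q^2: subtract (-1/4q)·g_2 from -1/4q^2 + 5p - 11q + 45/4 → 5p - 45/4q + 45/4
  leading term p: subtract (5)·g_1 from 5p - 45/4q + 45/4 → -45/4q + 45/4
  leading term q: subtract (-45/4)·g_2 from -45/4q + 45/4 → 0
  normal form = 0.
Since the normal form is 0, h ∈ I.

-2pq - 1/4q^2 + 5p - 11q + 45/4 lies in I (it reduces to 0).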